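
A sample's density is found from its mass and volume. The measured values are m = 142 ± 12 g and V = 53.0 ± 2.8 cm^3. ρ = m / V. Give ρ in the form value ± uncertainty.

2.68 ± 0.267 g/cm^3

For a monomial ρ ∝ m, V^-1, fractional errors add in quadrature:
  (1·δm/m)² = (1×0.0845)² = 0.00714;  (-1·δV/V)² = (-1×0.0528)² = 0.00279
δρ/ρ = √(0.00993) = 0.0997
ρ = 2.68 g/cm^3, so δρ = 0.0997 × 2.68 = 0.267 g/cm^3.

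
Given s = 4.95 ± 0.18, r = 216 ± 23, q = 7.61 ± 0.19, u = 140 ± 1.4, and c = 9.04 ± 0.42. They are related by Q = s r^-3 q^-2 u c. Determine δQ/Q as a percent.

Each factor contributes (exponent × relative error)² to (δQ/Q)²:
  (1·δs/s)² = (1×0.0364)² = 0.00132;  (-3·δr/r)² = (-3×0.106)² = 0.102;  (-2·δq/q)² = (-2×0.0250)² = 0.00249;  (1·δu/u)² = (1×0.0100)² = 0.000100;  (1·δc/c)² = (1×0.0465)² = 0.00216
δQ/Q = √(0.108) = 0.329

32.9%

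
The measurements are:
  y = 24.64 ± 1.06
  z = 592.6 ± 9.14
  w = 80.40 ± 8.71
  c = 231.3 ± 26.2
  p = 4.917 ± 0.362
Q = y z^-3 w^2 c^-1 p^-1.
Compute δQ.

1.77e-07

Relative error in a monomial: (δQ/Q)² = Σ (nᵢ · δxᵢ/xᵢ)².
  (1·δy/y)² = (1×0.0430)² = 0.00185;  (-3·δz/z)² = (-3×0.0154)² = 0.00214;  (2·δw/w)² = (2×0.108)² = 0.0469;  (-1·δc/c)² = (-1×0.113)² = 0.0128;  (-1·δp/p)² = (-1×0.0736)² = 0.00542
δQ/Q = √(0.0692) = 0.263
Q = 6.73e-07, so δQ = 0.263 × 6.73e-07 = 1.77e-07.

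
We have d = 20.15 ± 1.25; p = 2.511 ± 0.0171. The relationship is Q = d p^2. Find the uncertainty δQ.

Each factor contributes (exponent × relative error)² to (δQ/Q)²:
  (1·δd/d)² = (1×0.0620)² = 0.00385;  (2·δp/p)² = (2×0.00681)² = 0.000186
δQ/Q = √(0.00403) = 0.0635
Q = 127.0, so δQ = 0.0635 × 127.0 = 8.07.

8.07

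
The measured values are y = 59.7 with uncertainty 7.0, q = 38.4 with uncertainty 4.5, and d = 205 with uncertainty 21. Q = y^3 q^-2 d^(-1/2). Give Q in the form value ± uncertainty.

For a monomial Q ∝ y^3, q^-2, d^(-1/2), fractional errors add in quadrature:
  (3·δy/y)² = (3×0.117)² = 0.124;  (-2·δq/q)² = (-2×0.117)² = 0.0549;  (−½·δd/d)² = (-0.5×0.102)² = 0.00262
δQ/Q = √(0.181) = 0.426
Q = 10.1, so δQ = 0.426 × 10.1 = 4.29.

10.1 ± 4.29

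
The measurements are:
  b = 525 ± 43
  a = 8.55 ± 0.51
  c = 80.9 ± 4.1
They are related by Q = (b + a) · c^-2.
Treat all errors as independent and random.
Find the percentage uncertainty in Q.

Let u = b + a = 534. δu = √(δb² + δa²) = √(1850 + 0.260) = 43.0, so δu/u = 0.0806.
Q is then a monomial in u, c:
δQ/Q = √((δu/u)² + (-2·δc/c)²) = √(0.00650 + 0.0103) = 0.129

12.9%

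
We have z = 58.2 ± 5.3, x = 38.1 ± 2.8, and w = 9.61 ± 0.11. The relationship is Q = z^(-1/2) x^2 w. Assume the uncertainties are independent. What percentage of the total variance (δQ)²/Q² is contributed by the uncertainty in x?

90.7%

(δQ/Q)² = (−½·δz/z)² + (2·δx/x)² + (1·δw/w)²
  z term: (-0.5×0.0911)² = 0.00207
  x term: (2×0.0735)² = 0.0216
  w term: (1×0.0114)² = 0.000131
Total = 0.0238. Share from x = 0.0216/0.0238 = 0.907.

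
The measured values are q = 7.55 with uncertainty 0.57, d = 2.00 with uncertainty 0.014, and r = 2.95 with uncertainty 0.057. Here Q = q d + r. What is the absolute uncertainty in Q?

Let p = q·d = 15.1. δp/p = √((1·δq/q)² + (1·δd/d)²) = √(0.00570 + 4.9e-05) = 0.0758, so δp = 1.14.
Q = p + r: δQ = √(δp² + δr²) = √(1.31 + 0.00325) = 1.15

1.15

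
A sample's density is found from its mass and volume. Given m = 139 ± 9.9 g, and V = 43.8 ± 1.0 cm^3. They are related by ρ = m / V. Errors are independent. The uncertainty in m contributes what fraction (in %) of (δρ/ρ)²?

(δρ/ρ)² = (1·δm/m)² + (-1·δV/V)²
  m term: (1×0.0712)² = 0.00507
  V term: (-1×0.0228)² = 0.000521
Total = 0.00559. Share from m = 0.00507/0.00559 = 0.907.

90.7%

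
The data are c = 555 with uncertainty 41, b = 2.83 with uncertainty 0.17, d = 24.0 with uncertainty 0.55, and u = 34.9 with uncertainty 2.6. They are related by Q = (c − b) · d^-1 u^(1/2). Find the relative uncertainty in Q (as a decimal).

Let w = c − b = 552. δw = √(δc² + δb²) = √(1680 + 0.0289) = 41.0, so δw/w = 0.0743.
Q is then a monomial in w, d, u:
δQ/Q = √((δw/w)² + (-1·δd/d)² + (½·δu/u)²) = √(0.00551 + 0.000525 + 0.00139) = 0.0862

0.0862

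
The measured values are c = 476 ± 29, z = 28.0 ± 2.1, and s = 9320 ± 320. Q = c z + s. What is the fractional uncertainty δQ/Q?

Let p = c·z = 13300. δp/p = √((1·δc/c)² + (1·δz/z)²) = √(0.00371 + 0.00562) = 0.0966, so δp = 1290.
Q = p + s: δQ = √(δp² + δs²) = √(1.66e+06 + 1.02e+05) = 1330
Q = 22600, so δQ/Q = 1330/22600 = 0.0586.

0.0586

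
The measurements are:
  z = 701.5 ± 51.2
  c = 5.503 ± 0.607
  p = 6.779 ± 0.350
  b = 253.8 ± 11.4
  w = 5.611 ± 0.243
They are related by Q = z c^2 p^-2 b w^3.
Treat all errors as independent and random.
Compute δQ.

5.99e+06

Products/powers → add relative errors in quadrature, weighted by exponent:
  (1·δz/z)² = (1×0.0730)² = 0.00533;  (2·δc/c)² = (2×0.110)² = 0.0487;  (-2·δp/p)² = (-2×0.0516)² = 0.0107;  (1·δb/b)² = (1×0.0449)² = 0.00202;  (3·δw/w)² = (3×0.0433)² = 0.0169
δQ/Q = √(0.0836) = 0.289
Q = 2.073e+07, so δQ = 0.289 × 2.073e+07 = 5.99e+06.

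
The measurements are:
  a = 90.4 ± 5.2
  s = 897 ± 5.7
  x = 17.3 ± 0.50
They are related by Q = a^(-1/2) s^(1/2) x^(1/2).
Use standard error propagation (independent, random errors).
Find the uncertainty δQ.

0.424

For a monomial Q ∝ a^(-1/2), s^(1/2), x^(1/2), fractional errors add in quadrature:
  (−½·δa/a)² = (-0.5×0.0575)² = 0.000827;  (½·δs/s)² = (0.5×0.00635)² = 1.01e-05;  (½·δx/x)² = (0.5×0.0289)² = 0.000209
δQ/Q = √(0.00105) = 0.0323
Q = 13.1, so δQ = 0.0323 × 13.1 = 0.424.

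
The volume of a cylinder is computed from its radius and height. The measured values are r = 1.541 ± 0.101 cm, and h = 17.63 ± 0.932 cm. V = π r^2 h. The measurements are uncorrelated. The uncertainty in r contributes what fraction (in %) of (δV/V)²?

86.0%

(δV/V)² = (2·δr/r)² + (1·δh/h)²
  r term: (2×0.0655)² = 0.0172
  h term: (1×0.0529)² = 0.00279
Total = 0.0200. Share from r = 0.0172/0.0200 = 0.860.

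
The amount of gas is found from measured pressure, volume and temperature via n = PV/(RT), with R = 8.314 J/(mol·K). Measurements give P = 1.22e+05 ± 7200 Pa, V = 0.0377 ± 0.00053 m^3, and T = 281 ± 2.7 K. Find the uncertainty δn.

Each factor contributes (exponent × relative error)² to (δn/n)²:
  (1·δP/P)² = (1×0.0590)² = 0.00348;  (1·δV/V)² = (1×0.0141)² = 0.000198;  (-1·δT/T)² = (-1×0.00961)² = 9.23e-05
δn/n = √(0.00377) = 0.0614
n = 1.97 mol, so δn = 0.0614 × 1.97 = 0.121 mol.

0.121 mol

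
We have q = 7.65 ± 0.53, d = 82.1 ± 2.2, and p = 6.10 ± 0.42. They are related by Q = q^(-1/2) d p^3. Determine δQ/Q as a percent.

Since Q is a product/quotient, work with relative uncertainties:
  (−½·δq/q)² = (-0.5×0.0693)² = 0.00120;  (1·δd/d)² = (1×0.0268)² = 0.000718;  (3·δp/p)² = (3×0.0689)² = 0.0427
δQ/Q = √(0.0446) = 0.211

21.1%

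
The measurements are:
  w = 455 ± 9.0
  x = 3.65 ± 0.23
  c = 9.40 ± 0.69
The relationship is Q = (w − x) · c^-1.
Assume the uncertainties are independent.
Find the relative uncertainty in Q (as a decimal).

Let u = w − x = 451. δu = √(δw² + δx²) = √(81.0 + 0.0529) = 9.00, so δu/u = 0.0199.
Q is then a monomial in u, c:
δQ/Q = √((δu/u)² + (-1·δc/c)²) = √(0.000398 + 0.00539) = 0.0761

0.0761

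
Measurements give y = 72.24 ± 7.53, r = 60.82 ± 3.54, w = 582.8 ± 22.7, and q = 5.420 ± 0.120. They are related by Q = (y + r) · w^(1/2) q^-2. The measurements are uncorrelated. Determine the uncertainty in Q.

8.64

Let u = y + r = 133.1. δu = √(δy² + δr²) = √(56.7 + 12.5) = 8.32, so δu/u = 0.0625.
Q is then a monomial in u, w, q:
δQ/Q = √((δu/u)² + (½·δw/w)² + (-2·δq/q)²) = √(0.00391 + 0.000379 + 0.00196) = 0.0791
Q = 109.3, so δQ = 0.0791 × 109.3 = 8.64.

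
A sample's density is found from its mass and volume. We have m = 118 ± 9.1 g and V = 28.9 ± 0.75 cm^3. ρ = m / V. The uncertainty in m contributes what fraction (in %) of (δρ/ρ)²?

89.8%

(δρ/ρ)² = (1·δm/m)² + (-1·δV/V)²
  m term: (1×0.0771)² = 0.00595
  V term: (-1×0.0260)² = 0.000673
Total = 0.00662. Share from m = 0.00595/0.00662 = 0.898.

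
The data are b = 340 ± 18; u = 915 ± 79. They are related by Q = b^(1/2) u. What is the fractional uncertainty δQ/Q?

0.0903

Relative error in a monomial: (δQ/Q)² = Σ (nᵢ · δxᵢ/xᵢ)².
  (½·δb/b)² = (0.5×0.0529)² = 0.000701;  (1·δu/u)² = (1×0.0863)² = 0.00745
δQ/Q = √(0.00816) = 0.0903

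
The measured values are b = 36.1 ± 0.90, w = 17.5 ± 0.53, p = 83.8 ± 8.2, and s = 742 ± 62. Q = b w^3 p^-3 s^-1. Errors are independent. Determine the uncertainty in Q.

For a monomial Q ∝ b, w^3, p^-3, s^-1, fractional errors add in quadrature:
  (1·δb/b)² = (1×0.0249)² = 0.000622;  (3·δw/w)² = (3×0.0303)² = 0.00826;  (-3·δp/p)² = (-3×0.0979)² = 0.0862;  (-1·δs/s)² = (-1×0.0836)² = 0.00698
δQ/Q = √(0.102) = 0.319
Q = 0.000443, so δQ = 0.319 × 0.000443 = 0.000142.

0.000142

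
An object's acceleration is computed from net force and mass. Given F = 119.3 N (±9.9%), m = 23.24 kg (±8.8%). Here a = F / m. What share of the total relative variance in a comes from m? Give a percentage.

(δa/a)² = (1·δF/F)² + (-1·δm/m)²
  F term: (1×0.0990)² = 0.00980
  m term: (-1×0.0880)² = 0.00774
Total = 0.0175. Share from m = 0.00774/0.0175 = 0.441.

44.1%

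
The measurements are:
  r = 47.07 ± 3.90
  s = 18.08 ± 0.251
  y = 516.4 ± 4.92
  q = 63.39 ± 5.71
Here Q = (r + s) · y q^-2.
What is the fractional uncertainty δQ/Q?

Let u = r + s = 65.15. δu = √(δr² + δs²) = √(15.2 + 0.0630) = 3.91, so δu/u = 0.0600.
Q is then a monomial in u, y, q:
δQ/Q = √((δu/u)² + (1·δy/y)² + (-2·δq/q)²) = √(0.00360 + 9.08e-05 + 0.0325) = 0.190

0.190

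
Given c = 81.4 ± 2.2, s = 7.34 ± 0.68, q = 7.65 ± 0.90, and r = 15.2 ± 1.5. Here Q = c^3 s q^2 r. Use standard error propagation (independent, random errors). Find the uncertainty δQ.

Since Q is a product/quotient, work with relative uncertainties:
  (3·δc/c)² = (3×0.0270)² = 0.00657;  (1·δs/s)² = (1×0.0926)² = 0.00858;  (2·δq/q)² = (2×0.118)² = 0.0554;  (1·δr/r)² = (1×0.0987)² = 0.00974
δQ/Q = √(0.0803) = 0.283
Q = 3.52e+09, so δQ = 0.283 × 3.52e+09 = 9.98e+08.

9.98e+08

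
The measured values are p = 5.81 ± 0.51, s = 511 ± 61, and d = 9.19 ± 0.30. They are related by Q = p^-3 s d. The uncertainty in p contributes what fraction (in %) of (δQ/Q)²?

(δQ/Q)² = (-3·δp/p)² + (1·δs/s)² + (1·δd/d)²
  p term: (-3×0.0878)² = 0.0693
  s term: (1×0.119)² = 0.0143
  d term: (1×0.0326)² = 0.00107
Total = 0.0847. Share from p = 0.0693/0.0847 = 0.819.

81.9%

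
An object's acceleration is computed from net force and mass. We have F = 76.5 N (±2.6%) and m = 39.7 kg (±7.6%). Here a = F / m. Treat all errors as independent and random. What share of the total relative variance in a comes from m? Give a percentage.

(δa/a)² = (1·δF/F)² + (-1·δm/m)²
  F term: (1×0.0260)² = 0.000676
  m term: (-1×0.0760)² = 0.00578
Total = 0.00645. Share from m = 0.00578/0.00645 = 0.895.

89.5%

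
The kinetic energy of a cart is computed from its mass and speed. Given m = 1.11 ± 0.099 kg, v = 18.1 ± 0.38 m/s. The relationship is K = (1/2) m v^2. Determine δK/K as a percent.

9.86%

Relative error in a monomial: (δK/K)² = Σ (nᵢ · δxᵢ/xᵢ)².
  (1·δm/m)² = (1×0.0892)² = 0.00795;  (2·δv/v)² = (2×0.0210)² = 0.00176
δK/K = √(0.00972) = 0.0986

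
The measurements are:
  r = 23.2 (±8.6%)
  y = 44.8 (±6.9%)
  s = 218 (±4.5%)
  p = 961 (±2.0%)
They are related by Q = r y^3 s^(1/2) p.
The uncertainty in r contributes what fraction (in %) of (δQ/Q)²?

(δQ/Q)² = (1·δr/r)² + (3·δy/y)² + (½·δs/s)² + (1·δp/p)²
  r term: (1×0.0860)² = 0.00740
  y term: (3×0.0690)² = 0.0428
  s term: (0.5×0.0450)² = 0.000506
  p term: (1×0.0200)² = 0.000400
Total = 0.0512. Share from r = 0.00740/0.0512 = 0.145.

14.5%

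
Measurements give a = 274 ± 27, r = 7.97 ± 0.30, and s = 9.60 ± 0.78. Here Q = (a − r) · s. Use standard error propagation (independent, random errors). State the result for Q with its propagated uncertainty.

2550 ± 332

Let u = a − r = 266. δu = √(δa² + δr²) = √(729 + 0.0900) = 27.0, so δu/u = 0.101.
Q is then a monomial in u, s:
δQ/Q = √((δu/u)² + (1·δs/s)²) = √(0.0103 + 0.00660) = 0.130
Q = 2550, so δQ = 0.130 × 2550 = 332.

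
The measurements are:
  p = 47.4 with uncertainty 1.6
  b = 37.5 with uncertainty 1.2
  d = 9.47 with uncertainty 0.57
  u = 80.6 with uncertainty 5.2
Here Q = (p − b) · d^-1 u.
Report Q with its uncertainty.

84.3 ± 18.6

Let w = p − b = 9.90. δw = √(δp² + δb²) = √(2.56 + 1.44) = 2.00, so δw/w = 0.202.
Q is then a monomial in w, d, u:
δQ/Q = √((δw/w)² + (-1·δd/d)² + (1·δu/u)²) = √(0.0408 + 0.00362 + 0.00416) = 0.220
Q = 84.3, so δQ = 0.220 × 84.3 = 18.6.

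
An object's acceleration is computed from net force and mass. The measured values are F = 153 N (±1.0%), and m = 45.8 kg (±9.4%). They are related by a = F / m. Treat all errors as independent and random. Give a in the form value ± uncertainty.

a is a product of powers, so relative uncertainties combine in quadrature:
  (1·δF/F)² = (1×0.0100)² = 0.000100;  (-1·δm/m)² = (-1×0.0940)² = 0.00884
δa/a = √(0.00894) = 0.0945
a = 3.34 m/s^2, so δa = 0.0945 × 3.34 = 0.316 m/s^2.

3.34 ± 0.316 m/s^2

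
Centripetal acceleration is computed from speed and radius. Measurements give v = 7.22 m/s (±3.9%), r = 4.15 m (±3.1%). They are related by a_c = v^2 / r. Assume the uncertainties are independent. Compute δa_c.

Relative error in a monomial: (δa_c/a_c)² = Σ (nᵢ · δxᵢ/xᵢ)².
  (2·δv/v)² = (2×0.0390)² = 0.00608;  (-1·δr/r)² = (-1×0.0310)² = 0.000961
δa_c/a_c = √(0.00705) = 0.0839
a_c = 12.6 m/s^2, so δa_c = 0.0839 × 12.6 = 1.05 m/s^2.

1.05 m/s^2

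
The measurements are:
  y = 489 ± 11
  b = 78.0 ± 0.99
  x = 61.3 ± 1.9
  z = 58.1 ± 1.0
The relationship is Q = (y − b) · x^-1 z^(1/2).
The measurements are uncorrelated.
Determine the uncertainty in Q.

Let u = y − b = 411. δu = √(δy² + δb²) = √(121 + 0.980) = 11.0, so δu/u = 0.0269.
Q is then a monomial in u, x, z:
δQ/Q = √((δu/u)² + (-1·δx/x)² + (½·δz/z)²) = √(0.000722 + 0.000961 + 7.41e-05) = 0.0419
Q = 51.1, so δQ = 0.0419 × 51.1 = 2.14.

2.14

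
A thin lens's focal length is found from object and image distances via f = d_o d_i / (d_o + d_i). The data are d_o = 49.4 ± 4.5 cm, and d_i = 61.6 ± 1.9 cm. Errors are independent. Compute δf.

∂f/∂d_o = (d_i/(d_o+d_i))² = 0.308;  ∂f/∂d_i = (d_o/(d_o+d_i))² = 0.198
δf = √((∂f/∂d_o · δd_o)² + (∂f/∂d_i · δd_i)²) = √(1.92 + 0.142) = 1.44 cm

1.44 cm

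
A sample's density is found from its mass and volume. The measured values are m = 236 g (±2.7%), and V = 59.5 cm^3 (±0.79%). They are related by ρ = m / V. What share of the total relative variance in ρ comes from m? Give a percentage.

92.1%

(δρ/ρ)² = (1·δm/m)² + (-1·δV/V)²
  m term: (1×0.0270)² = 0.000729
  V term: (-1×0.00790)² = 6.24e-05
Total = 0.000791. Share from m = 0.000729/0.000791 = 0.921.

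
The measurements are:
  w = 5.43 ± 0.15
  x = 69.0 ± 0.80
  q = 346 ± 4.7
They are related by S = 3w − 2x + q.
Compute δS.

Sums and differences: (δS)² = Σ (cᵢ δxᵢ)².
  (3·δw)² = 0.202;  (2·δx)² = 2.56;  (δq)² = 22.1
δS = √(24.9) = 4.99

4.99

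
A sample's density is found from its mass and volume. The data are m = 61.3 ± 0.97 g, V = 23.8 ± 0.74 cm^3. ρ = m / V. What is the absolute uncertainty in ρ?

For a monomial ρ ∝ m, V^-1, fractional errors add in quadrature:
  (1·δm/m)² = (1×0.0158)² = 0.000250;  (-1·δV/V)² = (-1×0.0311)² = 0.000967
δρ/ρ = √(0.00122) = 0.0349
ρ = 2.58 g/cm^3, so δρ = 0.0349 × 2.58 = 0.0899 g/cm^3.

0.0899 g/cm^3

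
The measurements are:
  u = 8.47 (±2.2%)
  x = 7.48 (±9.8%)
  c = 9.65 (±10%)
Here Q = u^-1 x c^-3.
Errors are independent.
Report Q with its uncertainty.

Since Q is a product/quotient, work with relative uncertainties:
  (-1·δu/u)² = (-1×0.0220)² = 0.000484;  (1·δx/x)² = (1×0.0980)² = 0.00960;  (-3·δc/c)² = (-3×0.100)² = 0.0900
δQ/Q = √(0.100) = 0.316
Q = 0.000983, so δQ = 0.316 × 0.000983 = 0.000311.

0.000983 ± 0.000311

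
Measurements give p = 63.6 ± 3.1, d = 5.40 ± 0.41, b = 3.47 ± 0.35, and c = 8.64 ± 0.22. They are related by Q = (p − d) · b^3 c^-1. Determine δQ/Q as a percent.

30.8%

Let u = p − d = 58.2. δu = √(δp² + δd²) = √(9.61 + 0.168) = 3.13, so δu/u = 0.0537.
Q is then a monomial in u, b, c:
δQ/Q = √((δu/u)² + (3·δb/b)² + (-1·δc/c)²) = √(0.00289 + 0.0916 + 0.000648) = 0.308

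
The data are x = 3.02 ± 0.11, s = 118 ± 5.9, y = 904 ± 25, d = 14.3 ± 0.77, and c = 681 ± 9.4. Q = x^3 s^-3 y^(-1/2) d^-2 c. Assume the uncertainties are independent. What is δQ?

Relative error in a monomial: (δQ/Q)² = Σ (nᵢ · δxᵢ/xᵢ)².
  (3·δx/x)² = (3×0.0364)² = 0.0119;  (-3·δs/s)² = (-3×0.0500)² = 0.0225;  (−½·δy/y)² = (-0.5×0.0277)² = 0.000191;  (-2·δd/d)² = (-2×0.0538)² = 0.0116;  (1·δc/c)² = (1×0.0138)² = 0.000191
δQ/Q = √(0.0464) = 0.215
Q = 1.86e-06, so δQ = 0.215 × 1.86e-06 = 4e-07.

4e-07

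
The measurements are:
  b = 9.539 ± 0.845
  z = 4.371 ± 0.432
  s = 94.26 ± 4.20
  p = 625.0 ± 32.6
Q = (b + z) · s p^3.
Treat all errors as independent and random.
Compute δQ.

5.65e+10

Let u = b + z = 13.91. δu = √(δb² + δz²) = √(0.714 + 0.187) = 0.949, so δu/u = 0.0682.
Q is then a monomial in u, s, p:
δQ/Q = √((δu/u)² + (1·δs/s)² + (3·δp/p)²) = √(0.00465 + 0.00199 + 0.0245) = 0.176
Q = 3.201e+11, so δQ = 0.176 × 3.201e+11 = 5.65e+10.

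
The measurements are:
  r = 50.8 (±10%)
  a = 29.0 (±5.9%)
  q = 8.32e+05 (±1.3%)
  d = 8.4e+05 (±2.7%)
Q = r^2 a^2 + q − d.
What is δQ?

5.05e+05

Let p = r^2·a^2 = 2.17e+06. δp/p = √((2·δr/r)² + (2·δa/a)²) = √(0.0400 + 0.0139) = 0.232, so δp = 5.04e+05.
Q = p + q − d: δQ = √(δp² + δq² + δd²) = √(2.54e+11 + 1.17e+08 + 5.14e+08) = 5.05e+05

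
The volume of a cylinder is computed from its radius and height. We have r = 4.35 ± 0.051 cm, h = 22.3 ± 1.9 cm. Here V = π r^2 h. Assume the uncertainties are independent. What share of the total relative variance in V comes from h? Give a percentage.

(δV/V)² = (2·δr/r)² + (1·δh/h)²
  r term: (2×0.0117)² = 0.000550
  h term: (1×0.0852)² = 0.00726
Total = 0.00781. Share from h = 0.00726/0.00781 = 0.930.

93.0%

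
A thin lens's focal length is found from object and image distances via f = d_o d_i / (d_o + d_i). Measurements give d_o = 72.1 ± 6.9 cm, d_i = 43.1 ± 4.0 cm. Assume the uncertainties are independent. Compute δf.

1.84 cm

∂f/∂d_o = (d_i/(d_o+d_i))² = 0.140;  ∂f/∂d_i = (d_o/(d_o+d_i))² = 0.392
δf = √((∂f/∂d_o · δd_o)² + (∂f/∂d_i · δd_i)²) = √(0.933 + 2.45) = 1.84 cm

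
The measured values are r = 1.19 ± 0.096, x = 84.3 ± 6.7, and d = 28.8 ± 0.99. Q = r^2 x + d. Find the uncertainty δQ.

Let p = r^2·x = 119. δp/p = √((2·δr/r)² + (1·δx/x)²) = √(0.0260 + 0.00632) = 0.180, so δp = 21.5.
Q = p + d: δQ = √(δp² + δd²) = √(461 + 0.980) = 21.5

21.5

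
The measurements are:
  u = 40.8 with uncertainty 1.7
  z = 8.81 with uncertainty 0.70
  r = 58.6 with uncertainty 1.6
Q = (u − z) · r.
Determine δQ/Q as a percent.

Let w = u − z = 32.0. δw = √(δu² + δz²) = √(2.89 + 0.490) = 1.84, so δw/w = 0.0575.
Q is then a monomial in w, r:
δQ/Q = √((δw/w)² + (1·δr/r)²) = √(0.00330 + 0.000745) = 0.0636

6.36%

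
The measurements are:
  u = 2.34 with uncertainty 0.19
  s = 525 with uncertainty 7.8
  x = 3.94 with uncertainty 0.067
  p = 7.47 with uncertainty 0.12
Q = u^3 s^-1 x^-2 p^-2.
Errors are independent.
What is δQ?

7e-06

For a monomial Q ∝ u^3, s^-1, x^-2, p^-2, fractional errors add in quadrature:
  (3·δu/u)² = (3×0.0812)² = 0.0593;  (-1·δs/s)² = (-1×0.0149)² = 0.000221;  (-2·δx/x)² = (-2×0.0170)² = 0.00116;  (-2·δp/p)² = (-2×0.0161)² = 0.00103
δQ/Q = √(0.0617) = 0.248
Q = 2.82e-05, so δQ = 0.248 × 2.82e-05 = 7e-06.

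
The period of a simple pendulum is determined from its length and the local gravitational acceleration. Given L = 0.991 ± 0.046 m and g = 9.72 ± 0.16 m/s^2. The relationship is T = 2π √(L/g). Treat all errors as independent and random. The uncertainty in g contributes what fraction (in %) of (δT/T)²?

(δT/T)² = (½·δL/L)² + (−½·δg/g)²
  L term: (0.5×0.0464)² = 0.000539
  g term: (-0.5×0.0165)² = 6.77e-05
Total = 0.000606. Share from g = 6.77e-05/0.000606 = 0.112.

11.2%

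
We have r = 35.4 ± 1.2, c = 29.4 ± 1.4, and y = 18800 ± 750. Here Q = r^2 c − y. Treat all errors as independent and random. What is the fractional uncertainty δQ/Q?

Let p = r^2·c = 36800. δp/p = √((2·δr/r)² + (1·δc/c)²) = √(0.00460 + 0.00227) = 0.0828, so δp = 3050.
Q = p − y: δQ = √(δp² + δy²) = √(9.32e+06 + 5.62e+05) = 3140
Q = 18000, so δQ/Q = 3140/18000 = 0.174.

0.174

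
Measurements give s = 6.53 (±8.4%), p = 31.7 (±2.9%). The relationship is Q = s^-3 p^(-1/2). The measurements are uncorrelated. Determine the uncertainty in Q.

Products/powers → add relative errors in quadrature, weighted by exponent:
  (-3·δs/s)² = (-3×0.0840)² = 0.0635;  (−½·δp/p)² = (-0.5×0.0290)² = 0.000210
δQ/Q = √(0.0637) = 0.252
Q = 0.000638, so δQ = 0.252 × 0.000638 = 0.000161.

0.000161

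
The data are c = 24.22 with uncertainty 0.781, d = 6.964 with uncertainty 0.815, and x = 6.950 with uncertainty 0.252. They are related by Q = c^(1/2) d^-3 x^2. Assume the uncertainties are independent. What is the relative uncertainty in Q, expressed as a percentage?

Each factor contributes (exponent × relative error)² to (δQ/Q)²:
  (½·δc/c)² = (0.5×0.0322)² = 0.000260;  (-3·δd/d)² = (-3×0.117)² = 0.123;  (2·δx/x)² = (2×0.0363)² = 0.00526
δQ/Q = √(0.129) = 0.359

35.9%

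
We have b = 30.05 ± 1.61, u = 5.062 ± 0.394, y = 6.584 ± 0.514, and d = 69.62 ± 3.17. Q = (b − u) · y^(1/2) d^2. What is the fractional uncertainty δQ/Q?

0.119

Let w = b − u = 24.99. δw = √(δb² + δu²) = √(2.59 + 0.155) = 1.66, so δw/w = 0.0663.
Q is then a monomial in w, y, d:
δQ/Q = √((δw/w)² + (½·δy/y)² + (2·δd/d)²) = √(0.00440 + 0.00152 + 0.00829) = 0.119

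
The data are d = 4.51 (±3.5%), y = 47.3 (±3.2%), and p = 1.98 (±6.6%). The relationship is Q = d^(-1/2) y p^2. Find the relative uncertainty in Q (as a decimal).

0.137

Since Q is a product/quotient, work with relative uncertainties:
  (−½·δd/d)² = (-0.5×0.0350)² = 0.000306;  (1·δy/y)² = (1×0.0320)² = 0.00102;  (2·δp/p)² = (2×0.0660)² = 0.0174
δQ/Q = √(0.0188) = 0.137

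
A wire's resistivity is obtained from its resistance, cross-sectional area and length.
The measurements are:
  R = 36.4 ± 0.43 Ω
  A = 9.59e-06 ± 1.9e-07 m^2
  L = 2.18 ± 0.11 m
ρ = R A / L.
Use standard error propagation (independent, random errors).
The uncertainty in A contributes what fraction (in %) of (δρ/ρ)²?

12.8%

(δρ/ρ)² = (1·δR/R)² + (1·δA/A)² + (-1·δL/L)²
  R term: (1×0.0118)² = 0.000140
  A term: (1×0.0198)² = 0.000393
  L term: (-1×0.0505)² = 0.00255
Total = 0.00308. Share from A = 0.000393/0.00308 = 0.128.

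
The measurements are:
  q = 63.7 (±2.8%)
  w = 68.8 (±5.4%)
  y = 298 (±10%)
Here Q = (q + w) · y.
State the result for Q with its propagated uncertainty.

Let u = q + w = 132. δu = √(δq² + δw²) = √(3.18 + 13.8) = 4.12, so δu/u = 0.0311.
Q is then a monomial in u, y:
δQ/Q = √((δu/u)² + (1·δy/y)²) = √(0.000967 + 0.0100) = 0.105
Q = 39500, so δQ = 0.105 × 39500 = 4140.

39500 ± 4140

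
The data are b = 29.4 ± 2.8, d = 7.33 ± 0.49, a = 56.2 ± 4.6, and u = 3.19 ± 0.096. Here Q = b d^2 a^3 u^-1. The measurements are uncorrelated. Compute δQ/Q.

Products/powers → add relative errors in quadrature, weighted by exponent:
  (1·δb/b)² = (1×0.0952)² = 0.00907;  (2·δd/d)² = (2×0.0668)² = 0.0179;  (3·δa/a)² = (3×0.0819)² = 0.0603;  (-1·δu/u)² = (-1×0.0301)² = 0.000906
δQ/Q = √(0.0881) = 0.297

0.297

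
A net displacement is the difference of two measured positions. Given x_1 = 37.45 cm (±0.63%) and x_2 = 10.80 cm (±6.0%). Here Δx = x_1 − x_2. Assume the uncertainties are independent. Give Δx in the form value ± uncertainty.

26.65 ± 0.690 cm

Sums and differences: (δΔx)² = Σ (cᵢ δxᵢ)².
  (δx_1)² = 0.0557;  (δx_2)² = 0.420
δΔx = √(0.476) = 0.690 cm
Δx = 26.65 cm.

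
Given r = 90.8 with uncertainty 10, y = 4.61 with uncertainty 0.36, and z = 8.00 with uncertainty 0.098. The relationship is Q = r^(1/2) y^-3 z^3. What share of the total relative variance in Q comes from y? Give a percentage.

92.6%

(δQ/Q)² = (½·δr/r)² + (-3·δy/y)² + (3·δz/z)²
  r term: (0.5×0.110)² = 0.00303
  y term: (-3×0.0781)² = 0.0549
  z term: (3×0.0123)² = 0.00135
Total = 0.0593. Share from y = 0.0549/0.0593 = 0.926.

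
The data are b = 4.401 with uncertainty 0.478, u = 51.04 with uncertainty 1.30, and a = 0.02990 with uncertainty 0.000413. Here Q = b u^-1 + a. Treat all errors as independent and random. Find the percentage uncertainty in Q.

Let p = b·u^-1 = 0.08623. δp/p = √((1·δb/b)² + (-1·δu/u)²) = √(0.0118 + 0.000649) = 0.112, so δp = 0.00962.
Q = p + a: δQ = √(δp² + δa²) = √(9.25e-05 + 1.71e-07) = 0.00963
Q = 0.1161, so δQ/Q = 0.00963/0.1161 = 0.0829.

8.29%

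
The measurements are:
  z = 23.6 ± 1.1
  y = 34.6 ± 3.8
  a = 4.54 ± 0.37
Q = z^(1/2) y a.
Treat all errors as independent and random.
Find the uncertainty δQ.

Q is a product of powers, so relative uncertainties combine in quadrature:
  (½·δz/z)² = (0.5×0.0466)² = 0.000543;  (1·δy/y)² = (1×0.110)² = 0.0121;  (1·δa/a)² = (1×0.0815)² = 0.00664
δQ/Q = √(0.0192) = 0.139
Q = 763, so δQ = 0.139 × 763 = 106.

106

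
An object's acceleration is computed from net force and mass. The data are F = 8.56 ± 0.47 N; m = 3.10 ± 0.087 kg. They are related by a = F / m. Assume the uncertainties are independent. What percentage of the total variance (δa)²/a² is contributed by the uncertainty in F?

(δa/a)² = (1·δF/F)² + (-1·δm/m)²
  F term: (1×0.0549)² = 0.00301
  m term: (-1×0.0281)² = 0.000788
Total = 0.00380. Share from F = 0.00301/0.00380 = 0.793.

79.3%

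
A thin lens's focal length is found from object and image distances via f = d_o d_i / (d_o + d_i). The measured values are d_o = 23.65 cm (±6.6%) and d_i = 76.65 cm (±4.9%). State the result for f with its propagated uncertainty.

18.07 ± 0.935 cm

∂f/∂d_o = (d_i/(d_o+d_i))² = 0.584;  ∂f/∂d_i = (d_o/(d_o+d_i))² = 0.0556
δf = √((∂f/∂d_o · δd_o)² + (∂f/∂d_i · δd_i)²) = √(0.831 + 0.0436) = 0.935 cm
f = 18.07 cm.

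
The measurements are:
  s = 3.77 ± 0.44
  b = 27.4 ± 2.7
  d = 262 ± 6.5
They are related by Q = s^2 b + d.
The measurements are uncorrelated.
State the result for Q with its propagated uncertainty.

Let p = s^2·b = 389. δp/p = √((2·δs/s)² + (1·δb/b)²) = √(0.0545 + 0.00971) = 0.253, so δp = 98.7.
Q = p + d: δQ = √(δp² + δd²) = √(9740 + 42.2) = 98.9
Q = 651.

651 ± 98.9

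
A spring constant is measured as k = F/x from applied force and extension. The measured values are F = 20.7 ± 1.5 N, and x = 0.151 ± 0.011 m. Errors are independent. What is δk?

Since k is a product/quotient, work with relative uncertainties:
  (1·δF/F)² = (1×0.0725)² = 0.00525;  (-1·δx/x)² = (-1×0.0728)² = 0.00531
δk/k = √(0.0106) = 0.103
k = 137 N/m, so δk = 0.103 × 137 = 14.1 N/m.

14.1 N/m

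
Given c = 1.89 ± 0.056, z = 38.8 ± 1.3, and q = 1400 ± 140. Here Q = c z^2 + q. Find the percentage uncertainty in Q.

Let p = c·z^2 = 2850. δp/p = √((1·δc/c)² + (2·δz/z)²) = √(0.000878 + 0.00449) = 0.0733, so δp = 208.
Q = p + q: δQ = √(δp² + δq²) = √(43500 + 19600) = 251
Q = 4250, so δQ/Q = 251/4250 = 0.0592.

5.92%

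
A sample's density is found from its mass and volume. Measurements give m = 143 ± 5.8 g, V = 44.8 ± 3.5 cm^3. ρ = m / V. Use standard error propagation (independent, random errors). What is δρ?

0.281 g/cm^3

Relative error in a monomial: (δρ/ρ)² = Σ (nᵢ · δxᵢ/xᵢ)².
  (1·δm/m)² = (1×0.0406)² = 0.00165;  (-1·δV/V)² = (-1×0.0781)² = 0.00610
δρ/ρ = √(0.00775) = 0.0880
ρ = 3.19 g/cm^3, so δρ = 0.0880 × 3.19 = 0.281 g/cm^3.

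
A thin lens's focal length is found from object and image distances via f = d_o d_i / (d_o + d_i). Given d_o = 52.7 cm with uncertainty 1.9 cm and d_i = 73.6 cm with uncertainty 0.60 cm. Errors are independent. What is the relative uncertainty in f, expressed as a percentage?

2.13%

∂f/∂d_o = (d_i/(d_o+d_i))² = 0.340;  ∂f/∂d_i = (d_o/(d_o+d_i))² = 0.174
δf = √((∂f/∂d_o · δd_o)² + (∂f/∂d_i · δd_i)²) = √(0.416 + 0.0109) = 0.654 cm
f = 30.7 cm, so δf/f = 0.654/30.7 = 0.0213.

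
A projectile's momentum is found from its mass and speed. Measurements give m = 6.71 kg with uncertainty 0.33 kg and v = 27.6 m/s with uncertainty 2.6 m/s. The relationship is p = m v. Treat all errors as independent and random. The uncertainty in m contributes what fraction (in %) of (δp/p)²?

(δp/p)² = (1·δm/m)² + (1·δv/v)²
  m term: (1×0.0492)² = 0.00242
  v term: (1×0.0942)² = 0.00887
Total = 0.0113. Share from m = 0.00242/0.0113 = 0.214.

21.4%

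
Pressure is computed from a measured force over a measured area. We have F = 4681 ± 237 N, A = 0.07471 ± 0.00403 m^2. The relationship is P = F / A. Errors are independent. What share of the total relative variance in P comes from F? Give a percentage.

46.8%

(δP/P)² = (1·δF/F)² + (-1·δA/A)²
  F term: (1×0.0506)² = 0.00256
  A term: (-1×0.0539)² = 0.00291
Total = 0.00547. Share from F = 0.00256/0.00547 = 0.468.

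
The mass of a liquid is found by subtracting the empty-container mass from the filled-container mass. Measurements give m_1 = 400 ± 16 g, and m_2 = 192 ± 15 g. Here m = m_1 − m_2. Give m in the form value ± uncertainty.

208 ± 21.9 g

Absolute uncertainties add in quadrature for a linear combination:
  (δm_1)² = 256;  (δm_2)² = 225
δm = √(481) = 21.9 g
m = 208 g.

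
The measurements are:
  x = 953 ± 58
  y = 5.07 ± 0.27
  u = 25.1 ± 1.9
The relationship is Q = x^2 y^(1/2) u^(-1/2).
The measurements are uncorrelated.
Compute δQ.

53200

Products/powers → add relative errors in quadrature, weighted by exponent:
  (2·δx/x)² = (2×0.0609)² = 0.0148;  (½·δy/y)² = (0.5×0.0533)² = 0.000709;  (−½·δu/u)² = (-0.5×0.0757)² = 0.00143
δQ/Q = √(0.0170) = 0.130
Q = 4.08e+05, so δQ = 0.130 × 4.08e+05 = 53200.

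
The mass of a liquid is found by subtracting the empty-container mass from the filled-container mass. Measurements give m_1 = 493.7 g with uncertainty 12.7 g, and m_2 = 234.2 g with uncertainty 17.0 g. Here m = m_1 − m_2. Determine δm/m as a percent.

8.18%

For a sum/difference, combine absolute errors in quadrature:
  (δm_1)² = 161;  (δm_2)² = 289
δm = √(450) = 21.2 g
m = 259.5 g, so δm/m = 21.2/259.5 = 0.0818.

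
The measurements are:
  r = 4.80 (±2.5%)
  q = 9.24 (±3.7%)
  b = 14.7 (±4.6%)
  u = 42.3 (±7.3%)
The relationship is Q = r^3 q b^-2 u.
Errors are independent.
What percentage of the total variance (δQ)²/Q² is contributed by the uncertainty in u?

25.6%

(δQ/Q)² = (3·δr/r)² + (1·δq/q)² + (-2·δb/b)² + (1·δu/u)²
  r term: (3×0.0250)² = 0.00563
  q term: (1×0.0370)² = 0.00137
  b term: (-2×0.0460)² = 0.00846
  u term: (1×0.0730)² = 0.00533
Total = 0.0208. Share from u = 0.00533/0.0208 = 0.256.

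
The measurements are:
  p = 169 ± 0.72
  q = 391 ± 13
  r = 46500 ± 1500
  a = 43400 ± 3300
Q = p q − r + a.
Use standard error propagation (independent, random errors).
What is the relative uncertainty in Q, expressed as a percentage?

6.75%

Let w = p·q = 66100. δw/w = √((1·δp/p)² + (1·δq/q)²) = √(1.82e-05 + 0.00111) = 0.0335, so δw = 2210.
Q = w − r + a: δQ = √(δw² + δr² + δa²) = √(4.91e+06 + 2.25e+06 + 1.09e+07) = 4250
Q = 63000, so δQ/Q = 4250/63000 = 0.0675.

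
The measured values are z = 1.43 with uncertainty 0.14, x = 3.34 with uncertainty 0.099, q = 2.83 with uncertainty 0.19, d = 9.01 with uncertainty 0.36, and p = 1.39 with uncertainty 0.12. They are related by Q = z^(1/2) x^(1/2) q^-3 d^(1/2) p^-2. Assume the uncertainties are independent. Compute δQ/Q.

For a monomial Q ∝ z^(1/2), x^(1/2), q^-3, d^(1/2), p^-2, fractional errors add in quadrature:
  (½·δz/z)² = (0.5×0.0979)² = 0.00240;  (½·δx/x)² = (0.5×0.0296)² = 0.000220;  (-3·δq/q)² = (-3×0.0671)² = 0.0406;  (½·δd/d)² = (0.5×0.0400)² = 0.000399;  (-2·δp/p)² = (-2×0.0863)² = 0.0298
δQ/Q = √(0.0734) = 0.271

0.271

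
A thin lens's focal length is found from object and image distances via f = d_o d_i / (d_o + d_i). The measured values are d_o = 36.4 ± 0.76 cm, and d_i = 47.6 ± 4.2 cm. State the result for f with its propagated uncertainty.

∂f/∂d_o = (d_i/(d_o+d_i))² = 0.321;  ∂f/∂d_i = (d_o/(d_o+d_i))² = 0.188
δf = √((∂f/∂d_o · δd_o)² + (∂f/∂d_i · δd_i)²) = √(0.0596 + 0.622) = 0.826 cm
f = 20.6 cm.

20.6 ± 0.826 cm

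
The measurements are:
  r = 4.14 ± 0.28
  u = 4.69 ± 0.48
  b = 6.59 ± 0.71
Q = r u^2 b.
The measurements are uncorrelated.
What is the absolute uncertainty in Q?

145

Each factor contributes (exponent × relative error)² to (δQ/Q)²:
  (1·δr/r)² = (1×0.0676)² = 0.00457;  (2·δu/u)² = (2×0.102)² = 0.0419;  (1·δb/b)² = (1×0.108)² = 0.0116
δQ/Q = √(0.0581) = 0.241
Q = 600, so δQ = 0.241 × 600 = 145.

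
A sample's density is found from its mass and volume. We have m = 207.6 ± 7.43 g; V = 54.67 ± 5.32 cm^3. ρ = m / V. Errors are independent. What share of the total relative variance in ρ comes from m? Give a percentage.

(δρ/ρ)² = (1·δm/m)² + (-1·δV/V)²
  m term: (1×0.0358)² = 0.00128
  V term: (-1×0.0973)² = 0.00947
Total = 0.0108. Share from m = 0.00128/0.0108 = 0.119.

11.9%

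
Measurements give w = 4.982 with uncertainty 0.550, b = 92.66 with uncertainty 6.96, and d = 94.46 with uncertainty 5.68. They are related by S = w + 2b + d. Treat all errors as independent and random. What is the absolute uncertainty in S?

15.0

Absolute uncertainties add in quadrature for a linear combination:
  (δw)² = 0.303;  (2·δb)² = 194;  (δd)² = 32.3
δS = √(226) = 15.0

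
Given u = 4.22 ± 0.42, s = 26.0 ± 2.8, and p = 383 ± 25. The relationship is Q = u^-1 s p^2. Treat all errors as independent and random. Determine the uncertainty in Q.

1.77e+05

For a monomial Q ∝ u^-1, s, p^2, fractional errors add in quadrature:
  (-1·δu/u)² = (-1×0.0995)² = 0.00991;  (1·δs/s)² = (1×0.108)² = 0.0116;  (2·δp/p)² = (2×0.0653)² = 0.0170
δQ/Q = √(0.0385) = 0.196
Q = 9.04e+05, so δQ = 0.196 × 9.04e+05 = 1.77e+05.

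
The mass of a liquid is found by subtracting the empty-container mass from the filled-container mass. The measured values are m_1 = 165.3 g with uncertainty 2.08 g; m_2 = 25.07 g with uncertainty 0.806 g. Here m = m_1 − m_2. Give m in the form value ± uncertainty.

For a sum/difference, combine absolute errors in quadrature:
  (δm_1)² = 4.33;  (δm_2)² = 0.650
δm = √(4.98) = 2.23 g
m = 140.2 g.

140.2 ± 2.23 g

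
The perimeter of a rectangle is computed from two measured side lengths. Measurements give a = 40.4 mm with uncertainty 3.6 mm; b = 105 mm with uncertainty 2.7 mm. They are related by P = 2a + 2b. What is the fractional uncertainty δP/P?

0.0309

Sums and differences: (δP)² = Σ (cᵢ δxᵢ)².
  (2·δa)² = 51.8;  (2·δb)² = 29.2
δP = √(81.0) = 9.00 mm
P = 291 mm, so δP/P = 9.00/291 = 0.0309.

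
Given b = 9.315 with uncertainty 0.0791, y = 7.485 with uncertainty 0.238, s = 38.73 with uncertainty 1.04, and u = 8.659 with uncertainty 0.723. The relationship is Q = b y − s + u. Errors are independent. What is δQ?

2.62

Let p = b·y = 69.72. δp/p = √((1·δb/b)² + (1·δy/y)²) = √(7.21e-05 + 0.00101) = 0.0329, so δp = 2.29.
Q = p − s + u: δQ = √(δp² + δs² + δu²) = √(5.27 + 1.08 + 0.523) = 2.62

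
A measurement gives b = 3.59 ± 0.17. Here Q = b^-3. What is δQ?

0.00307

Q ∝ b^-3, so δQ/Q = |-3| · δb/b = 3 × 0.0474 = 0.142.
Q = 0.0216, so δQ = 0.142 × 0.0216 = 0.00307.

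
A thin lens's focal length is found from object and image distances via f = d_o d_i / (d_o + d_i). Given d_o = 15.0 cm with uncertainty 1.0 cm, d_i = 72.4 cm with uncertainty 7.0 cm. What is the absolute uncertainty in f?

∂f/∂d_o = (d_i/(d_o+d_i))² = 0.686;  ∂f/∂d_i = (d_o/(d_o+d_i))² = 0.0295
δf = √((∂f/∂d_o · δd_o)² + (∂f/∂d_i · δd_i)²) = √(0.471 + 0.0425) = 0.717 cm

0.717 cm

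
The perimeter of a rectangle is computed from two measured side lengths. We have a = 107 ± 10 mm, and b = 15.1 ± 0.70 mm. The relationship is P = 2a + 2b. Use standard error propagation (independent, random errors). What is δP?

Each term contributes (cᵢ δxᵢ)² to (δP)²:
  (2·δa)² = 400;  (2·δb)² = 1.96
δP = √(402) = 20.0 mm

20.0 mm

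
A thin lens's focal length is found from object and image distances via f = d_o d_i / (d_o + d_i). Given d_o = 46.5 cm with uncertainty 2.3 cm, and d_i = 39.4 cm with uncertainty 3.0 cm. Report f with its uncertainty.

21.3 ± 1.00 cm

∂f/∂d_o = (d_i/(d_o+d_i))² = 0.210;  ∂f/∂d_i = (d_o/(d_o+d_i))² = 0.293
δf = √((∂f/∂d_o · δd_o)² + (∂f/∂d_i · δd_i)²) = √(0.234 + 0.773) = 1.00 cm
f = 21.3 cm.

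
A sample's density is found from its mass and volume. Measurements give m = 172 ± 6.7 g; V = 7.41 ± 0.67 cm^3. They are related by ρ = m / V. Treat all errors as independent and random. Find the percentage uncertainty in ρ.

For a monomial ρ ∝ m, V^-1, fractional errors add in quadrature:
  (1·δm/m)² = (1×0.0390)² = 0.00152;  (-1·δV/V)² = (-1×0.0904)² = 0.00818
δρ/ρ = √(0.00969) = 0.0985

9.85%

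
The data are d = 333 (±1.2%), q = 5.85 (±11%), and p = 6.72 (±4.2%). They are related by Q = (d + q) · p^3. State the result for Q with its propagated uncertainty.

Let u = d + q = 339. δu = √(δd² + δq²) = √(16.0 + 0.414) = 4.05, so δu/u = 0.0119.
Q is then a monomial in u, p:
δQ/Q = √((δu/u)² + (3·δp/p)²) = √(0.000143 + 0.0159) = 0.127
Q = 1.03e+05, so δQ = 0.127 × 1.03e+05 = 13000.

(1.03 ± 0.130) × 10^5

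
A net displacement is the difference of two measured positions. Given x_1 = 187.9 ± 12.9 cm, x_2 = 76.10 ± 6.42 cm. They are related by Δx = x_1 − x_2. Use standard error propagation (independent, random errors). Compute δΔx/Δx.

0.129

Sums and differences: (δΔx)² = Σ (cᵢ δxᵢ)².
  (δx_1)² = 166;  (δx_2)² = 41.2
δΔx = √(208) = 14.4 cm
Δx = 111.8 cm, so δΔx/Δx = 14.4/111.8 = 0.129.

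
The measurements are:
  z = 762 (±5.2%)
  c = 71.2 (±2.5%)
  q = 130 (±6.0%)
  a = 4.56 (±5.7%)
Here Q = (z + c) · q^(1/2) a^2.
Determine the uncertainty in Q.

Let u = z + c = 833. δu = √(δz² + δc²) = √(1570 + 3.17) = 39.7, so δu/u = 0.0476.
Q is then a monomial in u, q, a:
δQ/Q = √((δu/u)² + (½·δq/q)² + (2·δa/a)²) = √(0.00227 + 0.000900 + 0.0130) = 0.127
Q = 1.98e+05, so δQ = 0.127 × 1.98e+05 = 25100.

25100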